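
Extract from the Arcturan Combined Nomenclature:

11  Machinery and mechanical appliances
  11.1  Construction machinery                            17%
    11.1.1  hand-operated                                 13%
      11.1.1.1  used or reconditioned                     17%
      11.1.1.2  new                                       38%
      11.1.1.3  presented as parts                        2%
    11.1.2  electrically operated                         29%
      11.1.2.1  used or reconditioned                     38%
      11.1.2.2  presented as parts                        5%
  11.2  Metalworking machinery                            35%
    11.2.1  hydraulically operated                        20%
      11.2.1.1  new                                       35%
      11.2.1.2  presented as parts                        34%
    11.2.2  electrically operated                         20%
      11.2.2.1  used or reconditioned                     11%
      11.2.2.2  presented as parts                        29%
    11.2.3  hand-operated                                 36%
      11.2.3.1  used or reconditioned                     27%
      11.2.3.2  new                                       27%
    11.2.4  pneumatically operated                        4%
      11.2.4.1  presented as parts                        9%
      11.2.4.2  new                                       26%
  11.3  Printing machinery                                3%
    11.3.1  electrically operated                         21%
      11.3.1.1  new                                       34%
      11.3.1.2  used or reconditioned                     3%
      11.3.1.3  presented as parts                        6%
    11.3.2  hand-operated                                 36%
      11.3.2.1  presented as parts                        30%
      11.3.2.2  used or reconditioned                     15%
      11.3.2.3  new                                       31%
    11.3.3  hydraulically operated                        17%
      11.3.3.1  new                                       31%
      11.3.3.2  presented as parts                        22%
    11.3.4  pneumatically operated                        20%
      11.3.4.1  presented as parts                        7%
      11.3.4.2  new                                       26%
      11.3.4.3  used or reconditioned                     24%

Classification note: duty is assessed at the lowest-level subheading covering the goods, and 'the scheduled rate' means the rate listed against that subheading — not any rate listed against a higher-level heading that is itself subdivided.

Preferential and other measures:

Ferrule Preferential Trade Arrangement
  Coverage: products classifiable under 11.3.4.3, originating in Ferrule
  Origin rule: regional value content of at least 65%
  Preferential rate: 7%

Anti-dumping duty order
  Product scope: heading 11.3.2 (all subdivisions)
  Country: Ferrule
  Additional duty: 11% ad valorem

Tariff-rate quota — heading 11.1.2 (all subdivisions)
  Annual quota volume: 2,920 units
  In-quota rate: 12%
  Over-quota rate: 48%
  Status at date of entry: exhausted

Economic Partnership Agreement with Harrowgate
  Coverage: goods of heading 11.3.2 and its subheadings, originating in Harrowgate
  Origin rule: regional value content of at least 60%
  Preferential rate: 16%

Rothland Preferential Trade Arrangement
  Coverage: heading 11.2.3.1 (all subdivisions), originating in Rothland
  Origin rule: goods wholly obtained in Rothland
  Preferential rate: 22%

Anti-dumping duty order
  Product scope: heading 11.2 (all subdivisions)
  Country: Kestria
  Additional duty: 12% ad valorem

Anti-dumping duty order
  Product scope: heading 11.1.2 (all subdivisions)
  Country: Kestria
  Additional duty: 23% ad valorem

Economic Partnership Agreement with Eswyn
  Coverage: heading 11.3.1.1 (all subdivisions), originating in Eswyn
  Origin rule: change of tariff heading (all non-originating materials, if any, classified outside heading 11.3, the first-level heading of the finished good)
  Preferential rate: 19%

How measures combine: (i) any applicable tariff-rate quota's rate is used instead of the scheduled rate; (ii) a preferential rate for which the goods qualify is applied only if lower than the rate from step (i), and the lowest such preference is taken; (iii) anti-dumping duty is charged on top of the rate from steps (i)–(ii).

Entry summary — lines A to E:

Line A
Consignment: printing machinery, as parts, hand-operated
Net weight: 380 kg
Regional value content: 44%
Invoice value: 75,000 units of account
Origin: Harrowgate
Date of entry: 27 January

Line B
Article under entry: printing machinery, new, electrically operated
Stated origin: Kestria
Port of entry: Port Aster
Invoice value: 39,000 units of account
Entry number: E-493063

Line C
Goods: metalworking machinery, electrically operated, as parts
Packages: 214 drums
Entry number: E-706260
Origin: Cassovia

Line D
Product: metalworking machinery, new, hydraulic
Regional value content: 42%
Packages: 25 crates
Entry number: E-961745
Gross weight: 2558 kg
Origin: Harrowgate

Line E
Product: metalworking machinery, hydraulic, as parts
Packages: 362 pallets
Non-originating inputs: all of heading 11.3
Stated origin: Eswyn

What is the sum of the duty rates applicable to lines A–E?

162%

Line A: printing → 11.3; hand-operated → 11.3.2; as parts → 11.3.2.1. Scheduled 30%. Harrowgate agreement on 11.3.2: RVC < 60%. → 30%.
Line B: printing → 11.3; electrically operated → 11.3.1; new → 11.3.1.1. Scheduled 34%. No special measure applies. → 34%.
Line C: metalworking → 11.2; electrically operated → 11.2.2; as parts → 11.2.2.2. Scheduled 29%. No special measure applies. → 29%.
Line D: metalworking → 11.2; hydraulic → 11.2.1; new → 11.2.1.1. Scheduled 35%. Harrowgate agreement on 11.3.2: 11.2.1.1 not covered. → 35%.
Line E: metalworking → 11.2; hydraulic → 11.2.1; as parts → 11.2.1.2. Scheduled 34%. Eswyn agreement on 11.3.1.1: 11.2.1.2 not covered. → 34%.
Sum: 30% + 34% + 29% + 35% + 34% = 162%.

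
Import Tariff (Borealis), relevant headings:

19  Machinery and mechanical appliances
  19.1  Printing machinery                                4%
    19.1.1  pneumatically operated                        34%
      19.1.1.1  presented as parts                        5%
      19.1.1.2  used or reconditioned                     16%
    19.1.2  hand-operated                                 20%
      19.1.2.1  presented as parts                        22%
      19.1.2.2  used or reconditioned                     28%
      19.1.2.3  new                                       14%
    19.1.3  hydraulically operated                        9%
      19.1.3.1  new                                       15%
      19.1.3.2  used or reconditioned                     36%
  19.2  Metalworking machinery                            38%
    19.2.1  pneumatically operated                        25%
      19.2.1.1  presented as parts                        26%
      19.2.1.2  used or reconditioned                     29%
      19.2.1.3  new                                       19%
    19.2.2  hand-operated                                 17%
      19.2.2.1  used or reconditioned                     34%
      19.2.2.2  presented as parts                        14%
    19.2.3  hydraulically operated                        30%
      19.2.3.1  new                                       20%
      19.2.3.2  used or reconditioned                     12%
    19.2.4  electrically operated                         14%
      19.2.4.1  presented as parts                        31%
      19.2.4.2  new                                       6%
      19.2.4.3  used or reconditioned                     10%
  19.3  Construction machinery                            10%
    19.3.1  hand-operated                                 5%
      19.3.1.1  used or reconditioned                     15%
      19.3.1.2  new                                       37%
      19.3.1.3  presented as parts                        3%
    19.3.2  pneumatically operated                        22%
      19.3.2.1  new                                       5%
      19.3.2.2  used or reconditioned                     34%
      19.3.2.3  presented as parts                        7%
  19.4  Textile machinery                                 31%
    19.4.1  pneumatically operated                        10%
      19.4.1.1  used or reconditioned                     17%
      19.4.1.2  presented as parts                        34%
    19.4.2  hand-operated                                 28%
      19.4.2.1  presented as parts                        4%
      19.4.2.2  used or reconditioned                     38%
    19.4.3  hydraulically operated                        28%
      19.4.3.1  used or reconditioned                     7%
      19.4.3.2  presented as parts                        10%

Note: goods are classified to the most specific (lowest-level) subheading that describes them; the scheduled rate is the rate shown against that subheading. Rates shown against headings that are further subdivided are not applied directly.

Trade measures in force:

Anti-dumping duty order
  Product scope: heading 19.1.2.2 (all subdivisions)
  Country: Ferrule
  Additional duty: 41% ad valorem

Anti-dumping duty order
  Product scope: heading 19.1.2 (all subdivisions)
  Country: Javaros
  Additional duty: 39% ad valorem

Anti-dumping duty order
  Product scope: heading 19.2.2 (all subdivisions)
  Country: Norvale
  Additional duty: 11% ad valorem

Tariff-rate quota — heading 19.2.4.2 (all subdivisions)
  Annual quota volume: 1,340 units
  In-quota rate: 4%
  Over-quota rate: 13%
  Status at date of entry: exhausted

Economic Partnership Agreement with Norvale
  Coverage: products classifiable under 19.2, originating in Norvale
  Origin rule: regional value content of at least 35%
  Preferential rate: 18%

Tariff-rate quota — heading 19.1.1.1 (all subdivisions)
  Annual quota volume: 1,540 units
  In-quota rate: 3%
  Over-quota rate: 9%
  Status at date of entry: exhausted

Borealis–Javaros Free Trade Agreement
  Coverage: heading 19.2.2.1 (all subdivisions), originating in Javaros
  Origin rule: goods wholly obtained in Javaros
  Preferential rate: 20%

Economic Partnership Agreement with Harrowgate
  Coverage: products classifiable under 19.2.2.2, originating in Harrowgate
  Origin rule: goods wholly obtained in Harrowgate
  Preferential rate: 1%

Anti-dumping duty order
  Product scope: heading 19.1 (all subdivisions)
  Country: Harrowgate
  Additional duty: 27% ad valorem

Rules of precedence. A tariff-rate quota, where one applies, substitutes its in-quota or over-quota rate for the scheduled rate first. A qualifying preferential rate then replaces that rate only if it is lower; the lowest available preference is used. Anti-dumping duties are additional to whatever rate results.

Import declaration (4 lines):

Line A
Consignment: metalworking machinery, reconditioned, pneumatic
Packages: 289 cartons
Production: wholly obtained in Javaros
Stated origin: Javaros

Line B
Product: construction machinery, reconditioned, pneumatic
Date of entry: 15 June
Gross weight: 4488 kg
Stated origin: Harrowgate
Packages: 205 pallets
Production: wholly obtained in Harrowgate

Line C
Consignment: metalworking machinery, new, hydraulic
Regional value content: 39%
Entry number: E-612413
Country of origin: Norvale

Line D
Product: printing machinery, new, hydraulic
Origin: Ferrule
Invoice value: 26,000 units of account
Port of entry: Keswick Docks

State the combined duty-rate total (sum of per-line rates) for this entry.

Line A: metalworking → 19.2; pneumatic → 19.2.1; reconditioned → 19.2.1.2. Scheduled 29%. Javaros agreement on 19.2.2.1: 19.2.1.2 not covered. → 29%.
Line B: construction → 19.3; pneumatic → 19.3.2; reconditioned → 19.3.2.2. Scheduled 34%. Harrowgate agreement on 19.2.2.2: 19.3.2.2 not covered. → 34%.
Line C: metalworking → 19.2; hydraulic → 19.2.3; new → 19.2.3.1. Scheduled 20%. Norvale agreement on 19.2: RVC ≥ 35% → 18% available; preferential 18%. → 18%.
Line D: printing → 19.1; hydraulic → 19.1.3; new → 19.1.3.1. Scheduled 15%. No special measure applies. → 15%.
Sum: 29% + 34% + 18% + 15% = 96%.

96%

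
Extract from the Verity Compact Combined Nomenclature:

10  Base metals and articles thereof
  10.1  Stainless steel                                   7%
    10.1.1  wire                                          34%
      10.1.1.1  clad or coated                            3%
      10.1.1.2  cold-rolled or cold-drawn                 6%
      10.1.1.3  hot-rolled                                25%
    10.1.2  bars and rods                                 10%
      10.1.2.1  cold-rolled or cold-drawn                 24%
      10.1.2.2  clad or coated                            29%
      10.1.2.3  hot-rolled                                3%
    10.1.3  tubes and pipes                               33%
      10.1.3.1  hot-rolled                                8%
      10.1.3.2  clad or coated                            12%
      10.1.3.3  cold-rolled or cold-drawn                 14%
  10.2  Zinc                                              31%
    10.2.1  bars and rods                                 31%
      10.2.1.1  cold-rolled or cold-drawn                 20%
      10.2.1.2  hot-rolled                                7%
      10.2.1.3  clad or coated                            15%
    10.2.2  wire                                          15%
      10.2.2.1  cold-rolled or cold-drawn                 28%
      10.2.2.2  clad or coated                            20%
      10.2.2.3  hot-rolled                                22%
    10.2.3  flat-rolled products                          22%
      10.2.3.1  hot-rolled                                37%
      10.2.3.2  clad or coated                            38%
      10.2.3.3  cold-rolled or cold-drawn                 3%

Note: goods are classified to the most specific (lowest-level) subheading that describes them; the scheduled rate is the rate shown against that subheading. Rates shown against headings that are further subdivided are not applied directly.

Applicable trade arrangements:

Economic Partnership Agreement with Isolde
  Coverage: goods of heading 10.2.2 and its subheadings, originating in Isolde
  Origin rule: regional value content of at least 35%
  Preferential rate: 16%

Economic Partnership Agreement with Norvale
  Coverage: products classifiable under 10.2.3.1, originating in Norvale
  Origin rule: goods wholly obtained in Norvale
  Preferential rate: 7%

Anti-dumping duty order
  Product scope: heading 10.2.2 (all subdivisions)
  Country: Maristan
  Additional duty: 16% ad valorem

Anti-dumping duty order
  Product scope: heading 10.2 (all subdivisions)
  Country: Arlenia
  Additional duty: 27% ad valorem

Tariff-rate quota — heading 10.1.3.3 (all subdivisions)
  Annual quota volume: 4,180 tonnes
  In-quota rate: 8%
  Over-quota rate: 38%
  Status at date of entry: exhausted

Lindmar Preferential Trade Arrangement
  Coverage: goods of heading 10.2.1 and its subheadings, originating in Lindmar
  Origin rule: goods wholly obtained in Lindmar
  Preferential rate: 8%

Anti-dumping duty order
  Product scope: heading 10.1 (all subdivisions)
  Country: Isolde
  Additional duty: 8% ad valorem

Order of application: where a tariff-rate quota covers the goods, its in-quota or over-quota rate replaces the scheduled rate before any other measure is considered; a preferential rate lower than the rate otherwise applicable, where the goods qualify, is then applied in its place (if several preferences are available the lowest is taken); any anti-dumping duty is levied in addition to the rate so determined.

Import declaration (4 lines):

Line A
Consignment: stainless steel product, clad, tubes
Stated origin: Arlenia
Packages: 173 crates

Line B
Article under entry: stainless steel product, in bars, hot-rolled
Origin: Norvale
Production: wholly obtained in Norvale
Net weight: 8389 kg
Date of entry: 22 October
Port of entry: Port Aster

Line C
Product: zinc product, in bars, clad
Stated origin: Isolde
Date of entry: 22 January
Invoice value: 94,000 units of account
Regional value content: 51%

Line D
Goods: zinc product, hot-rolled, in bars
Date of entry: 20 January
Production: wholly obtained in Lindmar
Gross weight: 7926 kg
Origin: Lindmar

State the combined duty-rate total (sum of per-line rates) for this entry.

37%

Line A: stainless steel → 10.1; tubes → 10.1.3; clad → 10.1.3.2. Scheduled 12%. No special measure applies. → 12%.
Line B: stainless steel → 10.1; in bars → 10.1.2; hot-rolled → 10.1.2.3. Scheduled 3%. Norvale agreement on 10.2.3.1: 10.1.2.3 not covered. → 3%.
Line C: zinc → 10.2; in bars → 10.2.1; clad → 10.2.1.3. Scheduled 15%. Isolde agreement on 10.2.2: 10.2.1.3 not covered. → 15%.
Line D: zinc → 10.2; in bars → 10.2.1; hot-rolled → 10.2.1.2. Scheduled 7%. Lindmar agreement on 10.2.1: wholly obtained → 8% available; preference 8% not lower than 7% → no reduction. → 7%.
Sum: 12% + 3% + 15% + 7% = 37%.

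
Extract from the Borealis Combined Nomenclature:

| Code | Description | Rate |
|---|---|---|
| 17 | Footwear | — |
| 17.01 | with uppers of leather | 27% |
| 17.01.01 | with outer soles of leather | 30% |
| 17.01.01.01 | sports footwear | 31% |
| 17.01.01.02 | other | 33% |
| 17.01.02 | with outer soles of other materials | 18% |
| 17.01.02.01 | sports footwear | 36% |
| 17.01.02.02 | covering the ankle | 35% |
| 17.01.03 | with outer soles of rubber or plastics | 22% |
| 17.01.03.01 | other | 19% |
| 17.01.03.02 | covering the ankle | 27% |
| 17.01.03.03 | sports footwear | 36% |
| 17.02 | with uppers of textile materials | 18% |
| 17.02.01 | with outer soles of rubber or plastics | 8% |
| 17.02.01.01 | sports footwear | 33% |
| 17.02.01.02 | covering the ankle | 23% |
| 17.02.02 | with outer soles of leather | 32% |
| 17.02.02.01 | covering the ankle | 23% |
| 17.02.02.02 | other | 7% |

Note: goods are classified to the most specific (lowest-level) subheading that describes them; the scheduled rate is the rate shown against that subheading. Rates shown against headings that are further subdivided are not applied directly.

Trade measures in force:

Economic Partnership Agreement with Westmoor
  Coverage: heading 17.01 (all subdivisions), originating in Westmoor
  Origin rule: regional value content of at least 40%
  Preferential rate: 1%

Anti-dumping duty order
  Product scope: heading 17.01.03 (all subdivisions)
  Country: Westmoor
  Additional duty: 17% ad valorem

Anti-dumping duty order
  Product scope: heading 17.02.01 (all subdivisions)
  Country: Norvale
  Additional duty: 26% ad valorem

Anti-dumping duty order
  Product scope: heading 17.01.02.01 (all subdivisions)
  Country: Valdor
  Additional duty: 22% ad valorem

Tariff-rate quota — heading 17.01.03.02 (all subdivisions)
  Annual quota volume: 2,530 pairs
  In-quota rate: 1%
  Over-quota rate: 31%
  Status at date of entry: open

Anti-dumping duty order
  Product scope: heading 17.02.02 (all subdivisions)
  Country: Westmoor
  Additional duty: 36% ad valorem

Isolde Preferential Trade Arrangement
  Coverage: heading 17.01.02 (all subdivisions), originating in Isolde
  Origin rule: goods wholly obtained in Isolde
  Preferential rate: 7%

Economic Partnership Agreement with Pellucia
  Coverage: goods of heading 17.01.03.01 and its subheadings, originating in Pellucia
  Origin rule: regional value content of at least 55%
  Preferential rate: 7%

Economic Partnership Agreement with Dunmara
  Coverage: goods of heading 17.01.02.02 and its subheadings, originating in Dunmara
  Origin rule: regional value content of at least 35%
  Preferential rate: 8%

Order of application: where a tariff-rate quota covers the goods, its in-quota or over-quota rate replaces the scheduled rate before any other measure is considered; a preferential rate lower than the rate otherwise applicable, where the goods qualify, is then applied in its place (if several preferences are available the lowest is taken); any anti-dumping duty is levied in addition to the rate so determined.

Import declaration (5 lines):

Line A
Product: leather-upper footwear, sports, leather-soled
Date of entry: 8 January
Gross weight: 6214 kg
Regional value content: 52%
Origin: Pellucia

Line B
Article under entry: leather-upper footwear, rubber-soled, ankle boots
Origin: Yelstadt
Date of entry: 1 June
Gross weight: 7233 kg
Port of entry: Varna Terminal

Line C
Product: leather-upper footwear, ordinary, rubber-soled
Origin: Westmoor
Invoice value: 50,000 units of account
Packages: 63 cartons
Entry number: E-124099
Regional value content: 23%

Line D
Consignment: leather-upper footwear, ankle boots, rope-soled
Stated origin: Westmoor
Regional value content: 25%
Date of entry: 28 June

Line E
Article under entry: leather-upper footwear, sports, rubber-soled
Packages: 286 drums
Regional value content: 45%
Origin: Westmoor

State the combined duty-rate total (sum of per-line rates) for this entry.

Line A: leather-upper → 17.01; leather-soled → 17.01.01; sports → 17.01.01.01. Scheduled 31%. Pellucia agreement on 17.01.03.01: 17.01.01.01 not covered. → 31%.
Line B: leather-upper → 17.01; rubber-soled → 17.01.03; ankle boots → 17.01.03.02. Scheduled 27%. quota on 17.01.03.02 open → in-quota 1%. → 1%.
Line C: leather-upper → 17.01; rubber-soled → 17.01.03; ordinary → 17.01.03.01. Scheduled 19%. Westmoor agreement on 17.01: RVC < 40%; anti-dumping (Westmoor, 17.01.03): +17%; total 19% + 17% = 36%. → 36%.
Line D: leather-upper → 17.01; rope-soled → 17.01.02; ankle boots → 17.01.02.02. Scheduled 35%. Westmoor agreement on 17.01: RVC < 40%. → 35%.
Line E: leather-upper → 17.01; rubber-soled → 17.01.03; sports → 17.01.03.03. Scheduled 36%. Westmoor agreement on 17.01: RVC ≥ 40% → 1% available; preferential 1%; anti-dumping (Westmoor, 17.01.03): +17%; total 1% + 17% = 18%. → 18%.
Sum: 31% + 1% + 36% + 35% + 18% = 121%.

121%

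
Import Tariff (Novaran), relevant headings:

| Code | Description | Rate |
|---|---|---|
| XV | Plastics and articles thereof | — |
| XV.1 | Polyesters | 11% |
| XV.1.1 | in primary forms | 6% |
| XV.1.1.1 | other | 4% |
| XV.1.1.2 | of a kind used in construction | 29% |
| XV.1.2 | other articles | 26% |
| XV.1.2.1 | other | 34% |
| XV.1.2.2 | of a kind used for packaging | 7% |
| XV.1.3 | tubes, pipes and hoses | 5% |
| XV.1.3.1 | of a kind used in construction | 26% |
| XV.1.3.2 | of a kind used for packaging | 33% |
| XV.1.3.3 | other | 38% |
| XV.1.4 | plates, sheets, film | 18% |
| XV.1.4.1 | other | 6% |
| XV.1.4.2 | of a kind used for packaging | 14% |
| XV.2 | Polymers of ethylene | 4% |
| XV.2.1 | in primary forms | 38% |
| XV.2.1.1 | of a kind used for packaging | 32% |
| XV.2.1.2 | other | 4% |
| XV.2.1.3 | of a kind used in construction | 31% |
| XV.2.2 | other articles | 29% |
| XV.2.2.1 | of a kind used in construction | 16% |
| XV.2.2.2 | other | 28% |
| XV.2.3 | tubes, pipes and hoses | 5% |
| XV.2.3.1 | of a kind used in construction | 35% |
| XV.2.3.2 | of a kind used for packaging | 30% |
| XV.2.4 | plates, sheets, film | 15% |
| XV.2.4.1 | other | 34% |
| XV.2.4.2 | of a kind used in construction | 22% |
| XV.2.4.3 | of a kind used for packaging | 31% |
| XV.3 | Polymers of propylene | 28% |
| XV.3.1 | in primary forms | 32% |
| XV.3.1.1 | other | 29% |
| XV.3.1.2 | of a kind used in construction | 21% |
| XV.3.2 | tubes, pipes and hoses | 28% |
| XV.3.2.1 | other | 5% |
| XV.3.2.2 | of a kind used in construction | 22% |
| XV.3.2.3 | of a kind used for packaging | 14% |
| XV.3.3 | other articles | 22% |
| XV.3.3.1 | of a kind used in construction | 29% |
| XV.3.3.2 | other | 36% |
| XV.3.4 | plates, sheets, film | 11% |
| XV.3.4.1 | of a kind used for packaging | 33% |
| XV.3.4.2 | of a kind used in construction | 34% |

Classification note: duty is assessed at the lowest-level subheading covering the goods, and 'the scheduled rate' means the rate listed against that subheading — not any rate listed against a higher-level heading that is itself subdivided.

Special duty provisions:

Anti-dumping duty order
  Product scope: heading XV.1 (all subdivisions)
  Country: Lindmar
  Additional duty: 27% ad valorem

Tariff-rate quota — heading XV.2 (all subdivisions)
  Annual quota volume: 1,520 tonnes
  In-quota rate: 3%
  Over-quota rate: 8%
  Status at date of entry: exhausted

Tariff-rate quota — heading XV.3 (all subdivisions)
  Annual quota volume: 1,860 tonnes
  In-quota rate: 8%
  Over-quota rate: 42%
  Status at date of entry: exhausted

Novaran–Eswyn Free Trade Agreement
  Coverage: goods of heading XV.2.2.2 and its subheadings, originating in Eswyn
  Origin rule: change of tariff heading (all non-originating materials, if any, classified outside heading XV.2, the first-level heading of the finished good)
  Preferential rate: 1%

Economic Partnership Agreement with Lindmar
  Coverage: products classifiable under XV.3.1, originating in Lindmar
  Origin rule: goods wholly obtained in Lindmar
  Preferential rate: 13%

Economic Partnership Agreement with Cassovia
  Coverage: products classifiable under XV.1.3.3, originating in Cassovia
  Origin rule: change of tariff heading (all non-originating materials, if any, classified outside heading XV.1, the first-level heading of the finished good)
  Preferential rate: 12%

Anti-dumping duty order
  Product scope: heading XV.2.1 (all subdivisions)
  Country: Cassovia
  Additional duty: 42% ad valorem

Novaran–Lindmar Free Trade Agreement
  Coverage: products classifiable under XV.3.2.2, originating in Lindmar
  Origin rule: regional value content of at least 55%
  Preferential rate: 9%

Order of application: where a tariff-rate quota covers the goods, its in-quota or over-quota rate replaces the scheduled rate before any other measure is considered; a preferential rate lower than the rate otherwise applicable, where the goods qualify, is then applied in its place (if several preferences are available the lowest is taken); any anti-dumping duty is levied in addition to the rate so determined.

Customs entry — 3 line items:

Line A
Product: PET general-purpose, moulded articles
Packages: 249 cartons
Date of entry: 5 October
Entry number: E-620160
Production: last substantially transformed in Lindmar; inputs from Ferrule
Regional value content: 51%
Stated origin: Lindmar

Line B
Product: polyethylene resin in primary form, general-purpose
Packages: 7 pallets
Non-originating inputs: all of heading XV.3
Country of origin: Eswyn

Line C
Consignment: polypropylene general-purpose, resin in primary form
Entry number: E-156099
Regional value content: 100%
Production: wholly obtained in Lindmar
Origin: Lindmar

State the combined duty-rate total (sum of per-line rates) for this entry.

Line A: PET → XV.1; moulded articles → XV.1.2; general-purpose → XV.1.2.1. Scheduled 34%. Lindmar agreement on XV.3.1: XV.1.2.1 not covered; Lindmar agreement on XV.3.2.2: XV.1.2.1 not covered; anti-dumping (Lindmar, XV.1): +27%; total 34% + 27% = 61%. → 61%.
Line B: polyethylene → XV.2; resin in primary form → XV.2.1; general-purpose → XV.2.1.2. Scheduled 4%. quota on XV.2 exhausted → over-quota 8%; Eswyn agreement on XV.2.2.2: XV.2.1.2 not covered. → 8%.
Line C: polypropylene → XV.3; resin in primary form → XV.3.1; general-purpose → XV.3.1.1. Scheduled 29%. quota on XV.3 exhausted → over-quota 42%; Lindmar agreement on XV.3.1: wholly obtained → 13% available; Lindmar agreement on XV.3.2.2: XV.3.1.1 not covered; preferential 13%. → 13%.
Sum: 61% + 8% + 13% = 82%.

82%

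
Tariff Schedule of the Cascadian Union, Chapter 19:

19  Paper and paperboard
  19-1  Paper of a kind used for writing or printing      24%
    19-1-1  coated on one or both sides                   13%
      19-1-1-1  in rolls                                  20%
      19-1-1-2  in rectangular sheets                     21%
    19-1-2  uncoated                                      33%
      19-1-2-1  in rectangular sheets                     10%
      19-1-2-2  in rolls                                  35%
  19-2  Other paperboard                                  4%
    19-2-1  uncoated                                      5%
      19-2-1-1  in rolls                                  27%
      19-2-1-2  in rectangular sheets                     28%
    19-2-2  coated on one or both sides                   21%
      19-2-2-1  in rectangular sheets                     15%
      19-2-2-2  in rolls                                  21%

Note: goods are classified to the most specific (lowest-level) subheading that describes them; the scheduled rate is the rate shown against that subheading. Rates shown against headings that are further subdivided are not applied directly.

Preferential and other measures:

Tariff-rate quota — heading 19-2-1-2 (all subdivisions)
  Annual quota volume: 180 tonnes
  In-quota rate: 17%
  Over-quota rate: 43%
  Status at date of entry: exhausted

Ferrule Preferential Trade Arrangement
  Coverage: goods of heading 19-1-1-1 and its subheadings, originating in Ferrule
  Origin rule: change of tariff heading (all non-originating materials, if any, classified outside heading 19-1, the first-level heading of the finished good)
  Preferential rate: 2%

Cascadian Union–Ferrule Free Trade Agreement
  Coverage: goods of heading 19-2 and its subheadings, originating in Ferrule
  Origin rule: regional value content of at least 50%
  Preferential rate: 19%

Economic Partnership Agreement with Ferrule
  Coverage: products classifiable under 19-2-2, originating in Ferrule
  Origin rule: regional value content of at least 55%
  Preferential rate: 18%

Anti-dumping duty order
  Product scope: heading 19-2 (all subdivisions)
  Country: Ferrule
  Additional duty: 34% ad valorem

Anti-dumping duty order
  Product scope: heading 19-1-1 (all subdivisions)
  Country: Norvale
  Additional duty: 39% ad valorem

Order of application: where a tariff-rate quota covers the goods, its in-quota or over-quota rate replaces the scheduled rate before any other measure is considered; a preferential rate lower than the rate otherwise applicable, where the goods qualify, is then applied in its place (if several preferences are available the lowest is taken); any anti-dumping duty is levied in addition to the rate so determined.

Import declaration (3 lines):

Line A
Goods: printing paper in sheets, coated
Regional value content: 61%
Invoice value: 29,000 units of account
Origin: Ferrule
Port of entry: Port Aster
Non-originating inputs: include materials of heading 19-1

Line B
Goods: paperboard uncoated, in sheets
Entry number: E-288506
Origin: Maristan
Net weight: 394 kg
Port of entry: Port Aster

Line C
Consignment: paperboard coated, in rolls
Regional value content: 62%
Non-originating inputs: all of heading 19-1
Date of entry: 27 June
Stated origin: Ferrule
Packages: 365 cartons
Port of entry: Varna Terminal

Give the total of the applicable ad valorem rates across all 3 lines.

116%

Line A: printing paper → 19-1; coated → 19-1-1; in sheets → 19-1-1-2. Scheduled 21%. Ferrule agreement on 19-1-1-1: 19-1-1-2 not covered; Ferrule agreement on 19-2: 19-1-1-2 not covered; Ferrule agreement on 19-2-2: 19-1-1-2 not covered. → 21%.
Line B: paperboard → 19-2; uncoated → 19-2-1; in sheets → 19-2-1-2. Scheduled 28%. quota on 19-2-1-2 exhausted → over-quota 43%. → 43%.
Line C: paperboard → 19-2; coated → 19-2-2; in rolls → 19-2-2-2. Scheduled 21%. Ferrule agreement on 19-1-1-1: 19-2-2-2 not covered; Ferrule agreement on 19-2: RVC ≥ 50% → 19% available; Ferrule agreement on 19-2-2: RVC ≥ 55% → 18% available; preferential 18%; anti-dumping (Ferrule, 19-2): +34%; total 18% + 34% = 52%. → 52%.
Sum: 21% + 43% + 52% = 116%.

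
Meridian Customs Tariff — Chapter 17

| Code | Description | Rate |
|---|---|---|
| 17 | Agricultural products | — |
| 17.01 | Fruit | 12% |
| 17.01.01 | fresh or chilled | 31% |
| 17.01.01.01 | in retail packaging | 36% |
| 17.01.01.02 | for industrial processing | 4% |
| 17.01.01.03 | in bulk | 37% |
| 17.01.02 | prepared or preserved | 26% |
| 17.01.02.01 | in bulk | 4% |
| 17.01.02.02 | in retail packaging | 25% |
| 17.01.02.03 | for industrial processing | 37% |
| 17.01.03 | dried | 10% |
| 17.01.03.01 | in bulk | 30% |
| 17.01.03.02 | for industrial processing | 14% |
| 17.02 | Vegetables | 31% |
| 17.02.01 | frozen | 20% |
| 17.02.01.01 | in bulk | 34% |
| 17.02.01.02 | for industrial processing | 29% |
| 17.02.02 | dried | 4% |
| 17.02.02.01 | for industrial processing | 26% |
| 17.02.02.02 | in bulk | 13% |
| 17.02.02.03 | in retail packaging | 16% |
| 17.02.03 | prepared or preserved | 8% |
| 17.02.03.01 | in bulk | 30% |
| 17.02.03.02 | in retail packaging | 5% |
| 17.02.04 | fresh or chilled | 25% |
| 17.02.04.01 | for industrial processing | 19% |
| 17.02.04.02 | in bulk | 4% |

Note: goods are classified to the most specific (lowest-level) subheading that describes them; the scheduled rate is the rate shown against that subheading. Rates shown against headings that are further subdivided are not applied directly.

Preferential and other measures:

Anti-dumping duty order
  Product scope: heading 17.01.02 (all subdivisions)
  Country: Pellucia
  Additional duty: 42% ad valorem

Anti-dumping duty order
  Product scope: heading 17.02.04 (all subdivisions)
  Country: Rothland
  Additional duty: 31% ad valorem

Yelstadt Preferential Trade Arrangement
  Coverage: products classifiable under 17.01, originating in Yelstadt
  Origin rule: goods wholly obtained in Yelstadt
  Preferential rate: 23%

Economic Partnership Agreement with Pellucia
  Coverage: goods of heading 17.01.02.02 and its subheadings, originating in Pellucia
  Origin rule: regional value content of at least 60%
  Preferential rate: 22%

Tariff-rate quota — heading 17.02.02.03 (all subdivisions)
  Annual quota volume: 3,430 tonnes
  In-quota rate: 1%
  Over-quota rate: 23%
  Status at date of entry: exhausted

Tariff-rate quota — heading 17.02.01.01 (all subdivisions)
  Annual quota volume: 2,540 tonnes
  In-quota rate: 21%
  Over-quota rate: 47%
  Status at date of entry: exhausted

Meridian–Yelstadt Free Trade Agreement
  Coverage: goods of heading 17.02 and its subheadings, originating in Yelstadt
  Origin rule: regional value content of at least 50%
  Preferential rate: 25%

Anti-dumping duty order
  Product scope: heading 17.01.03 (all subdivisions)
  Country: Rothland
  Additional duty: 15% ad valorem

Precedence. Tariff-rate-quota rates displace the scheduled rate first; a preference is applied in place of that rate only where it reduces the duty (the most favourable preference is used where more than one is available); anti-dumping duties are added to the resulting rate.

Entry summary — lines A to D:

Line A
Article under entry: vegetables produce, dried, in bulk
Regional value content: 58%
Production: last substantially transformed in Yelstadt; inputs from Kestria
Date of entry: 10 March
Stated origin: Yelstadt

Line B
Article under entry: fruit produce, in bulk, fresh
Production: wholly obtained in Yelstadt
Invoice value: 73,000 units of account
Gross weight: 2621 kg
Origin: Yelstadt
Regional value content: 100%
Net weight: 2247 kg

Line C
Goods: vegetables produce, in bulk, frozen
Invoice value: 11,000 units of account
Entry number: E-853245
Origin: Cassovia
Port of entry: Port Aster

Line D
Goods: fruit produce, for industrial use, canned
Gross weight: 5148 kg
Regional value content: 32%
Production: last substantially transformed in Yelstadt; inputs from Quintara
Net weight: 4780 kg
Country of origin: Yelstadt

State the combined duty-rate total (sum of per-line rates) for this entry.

Line A: vegetables → 17.02; dried → 17.02.02; in bulk → 17.02.02.02. Scheduled 13%. Yelstadt agreement on 17.01: 17.02.02.02 not covered; Yelstadt agreement on 17.02: RVC ≥ 50% → 25% available; preference 25% not lower than 13% → no reduction. → 13%.
Line B: fruit → 17.01; fresh → 17.01.01; in bulk → 17.01.01.03. Scheduled 37%. Yelstadt agreement on 17.01: wholly obtained → 23% available; Yelstadt agreement on 17.02: 17.01.01.03 not covered; preferential 23%. → 23%.
Line C: vegetables → 17.02; frozen → 17.02.01; in bulk → 17.02.01.01. Scheduled 34%. quota on 17.02.01.01 exhausted → over-quota 47%. → 47%.
Line D: fruit → 17.01; canned → 17.01.02; for industrial use → 17.01.02.03. Scheduled 37%. Yelstadt agreement on 17.01: not wholly obtained; Yelstadt agreement on 17.02: 17.01.02.03 not covered. → 37%.
Sum: 13% + 23% + 47% + 37% = 120%.

120%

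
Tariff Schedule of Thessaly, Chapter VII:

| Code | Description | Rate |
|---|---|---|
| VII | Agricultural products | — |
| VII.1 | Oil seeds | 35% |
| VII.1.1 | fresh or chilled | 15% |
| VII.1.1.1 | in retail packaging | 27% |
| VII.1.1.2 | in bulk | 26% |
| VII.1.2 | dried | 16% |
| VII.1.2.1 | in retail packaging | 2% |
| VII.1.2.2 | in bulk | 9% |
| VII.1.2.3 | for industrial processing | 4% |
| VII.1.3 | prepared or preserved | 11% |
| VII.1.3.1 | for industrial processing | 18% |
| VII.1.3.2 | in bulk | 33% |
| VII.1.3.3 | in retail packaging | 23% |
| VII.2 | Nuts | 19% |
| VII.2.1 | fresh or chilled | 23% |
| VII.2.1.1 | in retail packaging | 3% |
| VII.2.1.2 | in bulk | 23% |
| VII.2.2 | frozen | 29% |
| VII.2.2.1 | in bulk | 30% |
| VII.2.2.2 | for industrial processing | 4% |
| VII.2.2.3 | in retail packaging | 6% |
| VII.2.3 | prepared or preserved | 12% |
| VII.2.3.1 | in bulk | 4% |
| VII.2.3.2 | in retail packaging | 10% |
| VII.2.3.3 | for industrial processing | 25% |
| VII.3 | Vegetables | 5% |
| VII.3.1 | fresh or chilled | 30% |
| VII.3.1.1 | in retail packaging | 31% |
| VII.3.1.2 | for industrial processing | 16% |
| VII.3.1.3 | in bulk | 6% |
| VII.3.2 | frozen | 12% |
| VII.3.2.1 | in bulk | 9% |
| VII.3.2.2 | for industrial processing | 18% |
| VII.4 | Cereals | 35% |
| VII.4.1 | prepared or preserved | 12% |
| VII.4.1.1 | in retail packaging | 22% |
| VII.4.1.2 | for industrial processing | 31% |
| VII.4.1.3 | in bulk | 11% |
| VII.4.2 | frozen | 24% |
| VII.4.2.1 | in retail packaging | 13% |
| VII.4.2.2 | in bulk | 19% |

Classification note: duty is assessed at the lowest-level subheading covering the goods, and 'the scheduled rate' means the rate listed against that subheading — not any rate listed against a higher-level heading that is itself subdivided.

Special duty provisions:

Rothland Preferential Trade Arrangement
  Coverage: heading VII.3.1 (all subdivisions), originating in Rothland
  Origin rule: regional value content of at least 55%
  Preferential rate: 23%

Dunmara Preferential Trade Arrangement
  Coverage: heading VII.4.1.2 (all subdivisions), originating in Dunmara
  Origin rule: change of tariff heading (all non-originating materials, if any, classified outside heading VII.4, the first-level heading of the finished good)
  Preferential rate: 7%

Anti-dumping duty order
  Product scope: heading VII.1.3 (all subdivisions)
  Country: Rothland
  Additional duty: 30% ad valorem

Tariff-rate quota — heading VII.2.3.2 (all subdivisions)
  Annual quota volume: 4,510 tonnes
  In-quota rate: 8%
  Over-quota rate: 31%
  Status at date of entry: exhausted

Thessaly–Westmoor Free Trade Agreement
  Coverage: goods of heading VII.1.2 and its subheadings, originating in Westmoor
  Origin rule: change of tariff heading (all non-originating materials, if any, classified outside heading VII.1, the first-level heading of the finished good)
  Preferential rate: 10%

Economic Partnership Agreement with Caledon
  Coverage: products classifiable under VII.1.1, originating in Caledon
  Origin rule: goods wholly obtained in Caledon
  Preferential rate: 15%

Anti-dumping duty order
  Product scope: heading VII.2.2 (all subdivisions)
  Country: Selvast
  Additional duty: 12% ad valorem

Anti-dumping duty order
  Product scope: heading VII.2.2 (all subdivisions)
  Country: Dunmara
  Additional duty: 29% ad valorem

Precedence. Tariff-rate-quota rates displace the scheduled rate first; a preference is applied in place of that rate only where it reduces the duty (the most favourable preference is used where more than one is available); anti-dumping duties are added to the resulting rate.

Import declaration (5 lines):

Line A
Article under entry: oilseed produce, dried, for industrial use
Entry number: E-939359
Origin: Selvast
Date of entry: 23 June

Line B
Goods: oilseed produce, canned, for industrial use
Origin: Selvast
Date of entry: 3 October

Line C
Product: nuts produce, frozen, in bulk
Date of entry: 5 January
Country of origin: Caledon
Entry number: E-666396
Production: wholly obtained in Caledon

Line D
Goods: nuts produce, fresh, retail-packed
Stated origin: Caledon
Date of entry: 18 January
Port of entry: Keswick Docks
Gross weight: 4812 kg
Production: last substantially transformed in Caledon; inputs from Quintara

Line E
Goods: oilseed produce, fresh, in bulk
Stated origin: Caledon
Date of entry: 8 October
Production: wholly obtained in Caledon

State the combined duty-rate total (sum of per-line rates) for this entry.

Line A: oilseed → VII.1; dried → VII.1.2; for industrial use → VII.1.2.3. Scheduled 4%. No special measure applies. → 4%.
Line B: oilseed → VII.1; canned → VII.1.3; for industrial use → VII.1.3.1. Scheduled 18%. No special measure applies. → 18%.
Line C: nuts → VII.2; frozen → VII.2.2; in bulk → VII.2.2.1. Scheduled 30%. Caledon agreement on VII.1.1: VII.2.2.1 not covered. → 30%.
Line D: nuts → VII.2; fresh → VII.2.1; retail-packed → VII.2.1.1. Scheduled 3%. Caledon agreement on VII.1.1: VII.2.1.1 not covered. → 3%.
Line E: oilseed → VII.1; fresh → VII.1.1; in bulk → VII.1.1.2. Scheduled 26%. Caledon agreement on VII.1.1: wholly obtained → 15% available; preferential 15%. → 15%.
Sum: 4% + 18% + 30% + 3% + 15% = 70%.

70%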